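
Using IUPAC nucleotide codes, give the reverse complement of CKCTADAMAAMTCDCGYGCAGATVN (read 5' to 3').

5′-NBATCTGCRCGHGAKTTKTHTAGMG-3′

Standard pairs A↔T, G↔C; ambiguity codes pair Y↔R, M↔K, D↔H, V↔B, N↔N. Complement (GMGATHTKTTKAGHGCRCGTCTABN), then reverse for 5'→3'.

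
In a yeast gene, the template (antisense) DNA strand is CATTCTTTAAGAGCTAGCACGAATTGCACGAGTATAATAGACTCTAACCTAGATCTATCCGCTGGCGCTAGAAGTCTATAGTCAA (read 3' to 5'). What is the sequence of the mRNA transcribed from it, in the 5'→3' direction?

Reading the template 3'→5' as shown, RNA polymerase pairs each base (A→U, T→A, G↔C) to build mRNA 5'→3' directly.

5′-GUAAGAAAUUCUCGAUCGUGCUUAACGUGCUCAUAUUAUCUGAGAUUGGAUCUAGAUAGGCGACCGCGAUCUUCAGAUAUCAGUU-3′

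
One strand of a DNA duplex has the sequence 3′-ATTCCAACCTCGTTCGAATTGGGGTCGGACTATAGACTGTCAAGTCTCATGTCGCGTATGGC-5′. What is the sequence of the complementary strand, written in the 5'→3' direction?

5'-TAAGGTTGGAGCAAGCTTAACCCCAGCCTGATATCTGACAGTTCAGAGTACAGCGCATACCG-3'

The strand is given 3'→5', so its complement runs 5'→3' in the same left-to-right order: pair each base A↔T, G↔C.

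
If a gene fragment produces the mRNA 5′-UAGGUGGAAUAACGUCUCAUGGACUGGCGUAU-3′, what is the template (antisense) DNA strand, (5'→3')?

Replace U with T to get the coding DNA strand: TAGGTGGAATAACGTCTCATGGACTGGCGTAT. The template strand is its reverse complement (complement ATCCACCTTATTGCAGAGTACCTGACCGCATA, then reverse).

5'-ATACGCCAGTCCATGAGACGTTATTCCACCTA-3'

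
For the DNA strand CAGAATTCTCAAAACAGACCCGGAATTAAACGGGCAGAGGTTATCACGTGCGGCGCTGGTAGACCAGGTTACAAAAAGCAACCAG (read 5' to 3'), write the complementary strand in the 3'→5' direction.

3'-GTCTTAAGAGTTTTGTCTGGGCCTTAATTTGCCCGTCTCCAATAGTGCACGCCGCGACCATCTGGTCCAATGTTTTTCGTTGGTC-5'

Base-pairing A↔T, G↔C gives the complement. The complementary strand is antiparallel, so paired with a 5'→3' strand it runs 3'→5'.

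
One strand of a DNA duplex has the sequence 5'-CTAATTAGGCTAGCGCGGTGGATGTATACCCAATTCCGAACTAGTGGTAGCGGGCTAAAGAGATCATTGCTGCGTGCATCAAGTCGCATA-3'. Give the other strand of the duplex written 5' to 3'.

Pairing A↔T and G↔C gives GATTAATCCGATCGCGCCACCTACATATGGGTTAAGGCTTGATCACCATCGCCCGATTTCTCTAGTAACGACGCACGTAGTTCAGCGTAT, running 3'→5'. Reverse for the 5'→3' convention.

5'-TATGCGACTTGATGCACGCAGCAATGATCTCTTTAGCCCGCTACCACTAGTTCGGAATTGGGTATACATCCACCGCGCTAGCCTAATTAG-3'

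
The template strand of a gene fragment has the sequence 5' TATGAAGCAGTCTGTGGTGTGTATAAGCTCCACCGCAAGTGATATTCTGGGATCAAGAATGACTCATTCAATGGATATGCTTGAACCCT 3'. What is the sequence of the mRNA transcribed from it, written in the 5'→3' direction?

The mRNA has the sequence of the coding strand (reverse complement of the template) with T→U. Reverse complement of TATGAAGCAGTCTGTGGTGTGTATAAGCTCCACCGCAAGTGATATTCTGGGATCAAGAATGACTCATTCAATGGATATGCTTGAACCCT is AGGGTTCAAGCATATCCATTGAATGAGTCATTCTTGATCCCAGAATATCACTTGCGGTGGAGCTTATACACACCACAGACTGCTTCATA; then T→U.

5'-AGGGUUCAAGCAUAUCCAUUGAAUGAGUCAUUCUUGAUCCCAGAAUAUCACUUGCGGUGGAGCUUAUACACACCACAGACUGCUUCAUA-3'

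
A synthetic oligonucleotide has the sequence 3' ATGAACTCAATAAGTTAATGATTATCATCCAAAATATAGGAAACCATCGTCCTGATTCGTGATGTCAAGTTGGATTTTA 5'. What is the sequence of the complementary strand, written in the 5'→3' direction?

5'-TACTTGAGTTATTCAATTACTAATAGTAGGTTTTATATCCTTTGGTAGCAGGACTAAGCACTACAGTTCAACCTAAAAT-3'

The strand is given 3'→5', so its complement runs 5'→3' in the same left-to-right order: pair each base A↔T, G↔C.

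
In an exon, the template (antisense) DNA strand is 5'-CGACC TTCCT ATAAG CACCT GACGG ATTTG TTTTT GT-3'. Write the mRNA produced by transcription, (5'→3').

The mRNA has the sequence of the coding strand (reverse complement of the template) with T→U. Reverse complement of CGACCTTCCTATAAGCACCTGACGGATTTGTTTTTGT is ACAAAAACAAATCCGTCAGGTGCTTATAGGAAGGTCG; then T→U.

5'-ACAAAAACAAAUCCGUCAGGUGCUUAUAGGAAGGUCG-3'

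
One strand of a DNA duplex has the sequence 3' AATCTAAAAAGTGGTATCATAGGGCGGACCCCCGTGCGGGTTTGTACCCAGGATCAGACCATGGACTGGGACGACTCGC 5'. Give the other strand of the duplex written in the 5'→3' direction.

5′-TTAGATTTTTCACCATAGTATCCCGCCTGGGGGCACGCCCAAACATGGGTCCTAGTCTGGTACCTGACCCTGCTGAGCG-3′

The strand is given 3'→5', so its complement runs 5'→3' in the same left-to-right order: pair each base A↔T, G↔C.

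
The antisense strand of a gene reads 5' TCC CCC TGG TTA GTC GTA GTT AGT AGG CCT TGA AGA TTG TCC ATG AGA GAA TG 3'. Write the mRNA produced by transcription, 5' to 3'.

5′-CAUUCUCUCAUGGACAAUCUUCAAGGCCUACUAACUACGACUAACCAGGGGGA-3′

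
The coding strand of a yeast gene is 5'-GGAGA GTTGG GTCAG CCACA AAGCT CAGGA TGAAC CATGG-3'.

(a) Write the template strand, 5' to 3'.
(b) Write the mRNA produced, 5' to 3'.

(a) The template strand is the reverse complement of the coding strand: complement CCTCTCAACCCAGTCGGTGTTTCGAGTCCTACTTGGTACC, then reverse.
(b) mRNA matches the coding strand with T→U.

(a) 5'-CCATGGTTCATCCTGAGCTTTGTGGCTGACCCAACTCTCC-3'
(b) 5'-GGAGAGUUGGGUCAGCCACAAAGCUCAGGAUGAACCAUGG-3'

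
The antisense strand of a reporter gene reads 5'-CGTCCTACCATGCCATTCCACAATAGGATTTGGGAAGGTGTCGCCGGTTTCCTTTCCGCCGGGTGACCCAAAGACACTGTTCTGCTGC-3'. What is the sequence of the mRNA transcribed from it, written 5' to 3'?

5'-GCAGCAGAACAGUGUCUUUGGGUCACCCGGCGGAAAGGAAACCGGCGACACCUUCCCAAAUCCUAUUGUGGAAUGGCAUGGUAGGACG-3'

RNA polymerase reads the template 3'→5' and synthesizes mRNA 5'→3' by base-pairing (A→U, T→A, G↔C). The complement of the template is GCAGGATGGTACGGTAAGGTGTTATCCTAAACCCTTCCACAGCGGCCAAAGGAAAGGCGGCCCACTGGGTTTCTGTGACAAGACGACG; antiparallel, so 5'→3' the coding strand is GCAGCAGAACAGTGTCTTTGGGTCACCCGGCGGAAAGGAAACCGGCGACACCTTCCCAAATCCTATTGTGGAATGGCATGGTAGGACG. Replace T with U for the mRNA.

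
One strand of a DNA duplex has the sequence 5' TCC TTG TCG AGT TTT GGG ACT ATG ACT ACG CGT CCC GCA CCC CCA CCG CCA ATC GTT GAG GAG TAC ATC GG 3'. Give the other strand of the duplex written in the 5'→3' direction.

5'-CCGATGTACTCCTCAACGATTGGCGGTGGGGGTGCGGGACGCGTAGTCATAGTCCCAAAACTCGACAAGGA-3'

Pairing A↔T and G↔C gives AGGAACAGCTCAAAACCCTGATACTGATGCGCAGGGCGTGGGGGTGGCGGTTAGCAACTCCTCATGTAGCC, running 3'→5'. Reverse for the 5'→3' convention.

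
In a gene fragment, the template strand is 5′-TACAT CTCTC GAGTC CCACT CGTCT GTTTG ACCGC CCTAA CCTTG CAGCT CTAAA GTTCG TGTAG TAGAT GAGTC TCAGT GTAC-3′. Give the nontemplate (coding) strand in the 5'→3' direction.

5'-GTACACTGAGACTCATCTACTACACGAACTTTAGAGCTGCAAGGTTAGGGCGGTCAAACAGACGAGTGGGACTCGAGAGATGTA-3'

The coding strand is complementary and antiparallel to the template: take the complement (A↔T, G↔C) and reverse.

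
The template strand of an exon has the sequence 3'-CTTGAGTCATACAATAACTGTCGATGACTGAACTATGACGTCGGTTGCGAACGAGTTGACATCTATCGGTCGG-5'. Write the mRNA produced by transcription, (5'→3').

Reading the template 3'→5' as shown, RNA polymerase pairs each base (A→U, T→A, G↔C) to build mRNA 5'→3' directly.

5'-GAACUCAGUAUGUUAUUGACAGCUACUGACUUGAUACUGCAGCCAACGCUUGCUCAACUGUAGAUAGCCAGCC-3'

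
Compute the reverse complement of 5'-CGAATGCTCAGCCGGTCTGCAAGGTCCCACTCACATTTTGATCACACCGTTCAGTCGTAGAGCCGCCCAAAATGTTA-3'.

Complement each base (A↔T, G↔C): GCTTACGAGTCGGCCAGACGTTCCAGGGTGAGTGTAAAACTAGTGTGGCAAGTCAGCATCTCGGCGGGTTTTACAAT. Then reverse.

5'-TAACATTTTGGGCGGCTCTACGACTGAACGGTGTGATCAAAATGTGAGTGGGACCTTGCAGACCGGCTGAGCATTCG-3'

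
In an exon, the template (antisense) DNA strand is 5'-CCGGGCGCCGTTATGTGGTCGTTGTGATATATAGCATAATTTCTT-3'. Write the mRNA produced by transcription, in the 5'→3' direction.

The mRNA has the sequence of the coding strand (reverse complement of the template) with T→U. Reverse complement of CCGGGCGCCGTTATGTGGTCGTTGTGATATATAGCATAATTTCTT is AAGAAATTATGCTATATATCACAACGACCACATAACGGCGCCCGG; then T→U.

5'-AAGAAAUUAUGCUAUAUAUCACAACGACCACAUAACGGCGCCCGG-3'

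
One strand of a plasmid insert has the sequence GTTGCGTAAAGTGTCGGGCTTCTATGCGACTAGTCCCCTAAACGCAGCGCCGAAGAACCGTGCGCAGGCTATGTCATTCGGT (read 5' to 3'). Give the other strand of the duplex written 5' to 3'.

5'-ACCGAATGACATAGCCTGCGCACGGTTCTTCGGCGCTGCGTTTAGGGGACTAGTCGCATAGAAGCCCGACACTTTACGCAAC-3'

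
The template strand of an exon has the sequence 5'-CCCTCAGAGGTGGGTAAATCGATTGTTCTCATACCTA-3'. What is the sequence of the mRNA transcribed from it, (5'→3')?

5'-UAGGUAUGAGAACAAUCGAUUUACCCACCUCUGAGGG-3'

RNA polymerase reads the template 3'→5' and synthesizes mRNA 5'→3' by base-pairing (A→U, T→A, G↔C). The complement of the template is GGGAGTCTCCACCCATTTAGCTAACAAGAGTATGGAT; antiparallel, so 5'→3' the coding strand is TAGGTATGAGAACAATCGATTTACCCACCTCTGAGGG. Replace T with U for the mRNA.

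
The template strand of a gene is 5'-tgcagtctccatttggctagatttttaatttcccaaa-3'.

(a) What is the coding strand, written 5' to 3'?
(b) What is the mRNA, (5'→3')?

(a) 5'-TTTGGGAAATTAAAAATCTAGCCAAATGGAGACTGCA-3'
(b) 5′-UUUGGGAAAUUAAAAAUCUAGCCAAAUGGAGACUGCA-3′

(a) The coding strand is the reverse complement of the template: complement ACGTCAGAGGTAAACCGATCTAAAAATTAAAGGGTTT, then reverse.
(b) mRNA has the coding-strand sequence with T→U.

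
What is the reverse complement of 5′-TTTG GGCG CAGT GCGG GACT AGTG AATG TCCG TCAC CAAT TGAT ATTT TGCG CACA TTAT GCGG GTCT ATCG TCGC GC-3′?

5′-GCGCGACGATAGACCCGCATAATGTGCGCAAAATATCAATTGGTGACGGACATTCACTAGTCCCGCACTGCGCCCAAA-3′

Complement each base (A↔T, G↔C): AAACCCGCGTCACGCCCTGATCACTTACAGGCAGTGGTTAACTATAAAACGCGTGTAATACGCCCAGATAGCAGCGCG. Then reverse.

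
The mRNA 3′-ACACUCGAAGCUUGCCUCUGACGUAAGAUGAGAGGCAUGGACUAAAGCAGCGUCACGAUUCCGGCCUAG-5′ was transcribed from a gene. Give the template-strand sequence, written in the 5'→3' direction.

Written 5'→3' the mRNA is GAUCCGGCCUUAGCACUGCGACGAAAUCAGGUACGGAGAGUAGAAUGCAGUCUCCGUUCGAAGCUCACA, so the coding DNA strand is GATCCGGCCTTAGCACTGCGACGAAATCAGGTACGGAGAGTAGAATGCAGTCTCCGTTCGAAGCTCACA. The template is its reverse complement.

5'-TGTGAGCTTCGAACGGAGACTGCATTCTACTCTCCGTACCTGATTTCGTCGCAGTGCTAAGGCCGGATC-3'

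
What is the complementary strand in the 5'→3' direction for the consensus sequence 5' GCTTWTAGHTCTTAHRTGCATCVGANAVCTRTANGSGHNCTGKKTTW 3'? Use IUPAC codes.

Standard pairs A↔T, G↔C; ambiguity codes pair R↔Y, K↔M, W↔W, S↔S, H↔D, V↔B, N↔N. Complement (CGAAWATCDAGAATDYACGTAGBCTNTBGAYATNCSCDNGACMMAAW), then reverse for 5'→3'.

5'-WAAMMCAGNDCSCNTAYAGBTNTCBGATGCAYDTAAGADCTAWAAGC-3'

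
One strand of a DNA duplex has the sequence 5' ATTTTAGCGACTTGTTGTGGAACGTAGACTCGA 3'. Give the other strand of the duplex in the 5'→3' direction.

The complement of ATTTTAGCGACTTGTTGTGGAACGTAGACTCGA is TAAAATCGCTGAACAACACCTTGCATCTGAGCT (A↔T, G↔C). DNA strands are antiparallel, so the complementary strand runs 3'→5'; reversing gives the 5'→3' form.

5′-TCGAGTCTACGTTCCACAACAAGTCGCTAAAAT-3′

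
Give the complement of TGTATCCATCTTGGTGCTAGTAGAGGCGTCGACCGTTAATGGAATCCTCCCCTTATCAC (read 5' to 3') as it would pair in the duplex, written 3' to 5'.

3′-ACATAGGTAGAACCACGATCATCTCCGCAGCTGGCAATTACCTTAGGAGGGGAATAGTG-5′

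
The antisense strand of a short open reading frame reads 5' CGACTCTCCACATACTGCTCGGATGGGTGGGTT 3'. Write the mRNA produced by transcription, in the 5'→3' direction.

The mRNA has the sequence of the coding strand (reverse complement of the template) with T→U. Reverse complement of CGACTCTCCACATACTGCTCGGATGGGTGGGTT is AACCCACCCATCCGAGCAGTATGTGGAGAGTCG; then T→U.

5′-AACCCACCCAUCCGAGCAGUAUGUGGAGAGUCG-3′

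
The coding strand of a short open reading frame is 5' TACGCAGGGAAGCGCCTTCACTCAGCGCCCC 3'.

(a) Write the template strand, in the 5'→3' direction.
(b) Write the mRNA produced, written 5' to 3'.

(a) The template strand is the reverse complement of the coding strand: complement ATGCGTCCCTTCGCGGAAGTGAGTCGCGGGG, then reverse.
(b) mRNA matches the coding strand with T→U.

(a) 5'-GGGGCGCTGAGTGAAGGCGCTTCCCTGCGTA-3'
(b) 5'-UACGCAGGGAAGCGCCUUCACUCAGCGCCCC-3'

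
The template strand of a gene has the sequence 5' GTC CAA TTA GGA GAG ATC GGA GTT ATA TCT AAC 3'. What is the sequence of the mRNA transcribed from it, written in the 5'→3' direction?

The mRNA has the sequence of the coding strand (reverse complement of the template) with T→U. Reverse complement of GTCCAATTAGGAGAGATCGGAGTTATATCTAAC is GTTAGATATAACTCCGATCTCTCCTAATTGGAC; then T→U.

5'-GUUAGAUAUAACUCCGAUCUCUCCUAAUUGGAC-3'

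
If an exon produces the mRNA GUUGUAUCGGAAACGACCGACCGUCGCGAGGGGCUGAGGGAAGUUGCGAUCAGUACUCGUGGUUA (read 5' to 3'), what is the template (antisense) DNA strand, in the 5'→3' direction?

5'-TAACCACGAGTACTGATCGCAACTTCCCTCAGCCCCTCGCGACGGTCGGTCGTTTCCGATACAAC-3'

Replace U with T to get the coding DNA strand: GTTGTATCGGAAACGACCGACCGTCGCGAGGGGCTGAGGGAAGTTGCGATCAGTACTCGTGGTTA. The template strand is its reverse complement (complement CAACATAGCCTTTGCTGGCTGGCAGCGCTCCCCGACTCCCTTCAACGCTAGTCATGAGCACCAAT, then reverse).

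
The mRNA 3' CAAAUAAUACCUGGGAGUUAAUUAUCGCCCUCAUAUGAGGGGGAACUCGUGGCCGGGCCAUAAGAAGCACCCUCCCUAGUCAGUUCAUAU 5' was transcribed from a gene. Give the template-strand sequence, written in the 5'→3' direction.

Written 5'→3' the mRNA is UAUACUUGACUGAUCCCUCCCACGAAGAAUACCGGGCCGGUGCUCAAGGGGGAGUAUACUCCCGCUAUUAAUUGAGGGUCCAUAAUAAAC, so the coding DNA strand is TATACTTGACTGATCCCTCCCACGAAGAATACCGGGCCGGTGCTCAAGGGGGAGTATACTCCCGCTATTAATTGAGGGTCCATAATAAAC. The template is its reverse complement.

5′-GTTTATTATGGACCCTCAATTAATAGCGGGAGTATACTCCCCCTTGAGCACCGGCCCGGTATTCTTCGTGGGAGGGATCAGTCAAGTATA-3′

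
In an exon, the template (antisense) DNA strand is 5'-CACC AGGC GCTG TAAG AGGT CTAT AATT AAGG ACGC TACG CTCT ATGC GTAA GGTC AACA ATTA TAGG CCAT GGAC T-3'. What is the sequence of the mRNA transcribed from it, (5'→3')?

5'-AGUCCAUGGCCUAUAAUUGUUGACCUUACGCAUAGAGCGUAGCGUCCUUAAUUAUAGACCUCUUACAGCGCCUGGUG-3'

RNA polymerase reads the template 3'→5' and synthesizes mRNA 5'→3' by base-pairing (A→U, T→A, G↔C). The complement of the template is GTGGTCCGCGACATTCTCCAGATATTAATTCCTGCGATGCGAGATACGCATTCCAGTTGTTAATATCCGGTACCTGA; antiparallel, so 5'→3' the coding strand is AGTCCATGGCCTATAATTGTTGACCTTACGCATAGAGCGTAGCGTCCTTAATTATAGACCTCTTACAGCGCCTGGTG. Replace T with U for the mRNA.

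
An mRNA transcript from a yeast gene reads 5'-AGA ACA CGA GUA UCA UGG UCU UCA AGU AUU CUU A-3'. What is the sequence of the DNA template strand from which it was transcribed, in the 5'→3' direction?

Replace U with T to get the coding DNA strand: AGAACACGAGTATCATGGTCTTCAAGTATTCTTA. The template strand is its reverse complement (complement TCTTGTGCTCATAGTACCAGAAGTTCATAAGAAT, then reverse).

5'-TAAGAATACTTGAAGACCATGATACTCGTGTTCT-3'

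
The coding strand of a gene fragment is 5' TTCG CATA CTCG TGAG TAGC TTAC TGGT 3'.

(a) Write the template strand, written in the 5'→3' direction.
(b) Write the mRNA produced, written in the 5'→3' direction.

(a) The template strand is the reverse complement of the coding strand: complement AAGCGTATGAGCACTCATCGAATGACCA, then reverse.
(b) mRNA matches the coding strand with T→U.

(a) 5′-ACCAGTAAGCTACTCACGAGTATGCGAA-3′
(b) 5′-UUCGCAUACUCGUGAGUAGCUUACUGGU-3′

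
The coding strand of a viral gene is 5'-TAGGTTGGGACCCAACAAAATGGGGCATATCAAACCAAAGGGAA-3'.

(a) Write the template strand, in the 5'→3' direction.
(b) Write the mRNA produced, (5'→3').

(a) The template strand is the reverse complement of the coding strand: complement ATCCAACCCTGGGTTGTTTTACCCCGTATAGTTTGGTTTCCCTT, then reverse.
(b) mRNA matches the coding strand with T→U.

(a) 5'-TTCCCTTTGGTTTGATATGCCCCATTTTGTTGGGTCCCAACCTA-3'
(b) 5'-UAGGUUGGGACCCAACAAAAUGGGGCAUAUCAAACCAAAGGGAA-3'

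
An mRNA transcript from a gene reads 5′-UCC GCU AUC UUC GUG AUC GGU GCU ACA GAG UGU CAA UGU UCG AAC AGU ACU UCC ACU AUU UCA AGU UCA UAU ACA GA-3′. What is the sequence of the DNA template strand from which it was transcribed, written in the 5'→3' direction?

5′-TCTGTATATGAACTTGAAATAGTGGAAGTACTGTTCGAACATTGACACTCTGTAGCACCGATCACGAAGATAGCGGA-3′

Replace U with T to get the coding DNA strand: TCCGCTATCTTCGTGATCGGTGCTACAGAGTGTCAATGTTCGAACAGTACTTCCACTATTTCAAGTTCATATACAGA. The template strand is its reverse complement (complement AGGCGATAGAAGCACTAGCCACGATGTCTCACAGTTACAAGCTTGTCATGAAGGTGATAAAGTTCAAGTATATGTCT, then reverse).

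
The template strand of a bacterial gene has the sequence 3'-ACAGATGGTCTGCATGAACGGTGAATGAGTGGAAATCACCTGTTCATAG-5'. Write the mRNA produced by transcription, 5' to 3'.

Reading the template 3'→5' as shown, RNA polymerase pairs each base (A→U, T→A, G↔C) to build mRNA 5'→3' directly.

5'-UGUCUACCAGACGUACUUGCCACUUACUCACCUUUAGUGGACAAGUAUC-3'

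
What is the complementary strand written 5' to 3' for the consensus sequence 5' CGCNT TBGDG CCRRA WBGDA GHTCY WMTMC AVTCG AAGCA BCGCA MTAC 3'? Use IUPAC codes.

Standard pairs A↔T, G↔C; ambiguity codes pair R↔Y, M↔K, W↔W, B↔V, D↔H, N↔N. Complement (GCGNAAVCHCGGYYTWVCHTCDAGRWKAKGTBAGCTTCGTVGCGTKATG), then reverse for 5'→3'.

5'-GTAKTGCGVTGCTTCGABTGKAKWRGADCTHCVWTYYGGCHCVAANGCG-3'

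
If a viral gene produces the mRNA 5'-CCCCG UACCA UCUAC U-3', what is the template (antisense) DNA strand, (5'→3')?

Replace U with T to get the coding DNA strand: CCCCGTACCATCTACT. The template strand is its reverse complement (complement GGGGCATGGTAGATGA, then reverse).

5'-AGTAGATGGTACGGGG-3'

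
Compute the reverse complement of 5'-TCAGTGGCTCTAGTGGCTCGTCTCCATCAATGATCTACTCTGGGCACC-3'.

5′-GGTGCCCAGAGTAGATCATTGATGGAGACGAGCCACTAGAGCCACTGA-3′

Complement each base (A↔T, G↔C): AGTCACCGAGATCACCGAGCAGAGGTAGTTACTAGATGAGACCCGTGG. Then reverse.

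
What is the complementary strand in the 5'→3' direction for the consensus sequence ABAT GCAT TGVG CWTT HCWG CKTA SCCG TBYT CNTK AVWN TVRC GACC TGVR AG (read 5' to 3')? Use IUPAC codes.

Standard pairs A↔T, G↔C; ambiguity codes pair R↔Y, K↔M, W↔W, S↔S, B↔V, H↔D, N↔N. Complement (TVTACGTAACBCGWAADGWCGMATSGGCAVRAGNAMTBWNABYGCTGGACBYTC), then reverse for 5'→3'.

5′-CTYBCAGGTCGYBANWBTMANGARVACGGSTAMGCWGDAAWGCBCAATGCATVT-3′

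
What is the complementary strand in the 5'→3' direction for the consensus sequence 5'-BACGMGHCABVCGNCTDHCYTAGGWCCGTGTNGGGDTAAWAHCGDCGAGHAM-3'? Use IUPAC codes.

5'-KTDCTCGHCGDTWTTAHCCCNACACGGWCCTARGDHAGNCGBVTGDCKCGTV-3'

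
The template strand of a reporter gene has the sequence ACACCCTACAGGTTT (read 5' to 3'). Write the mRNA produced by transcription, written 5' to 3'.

5'-AAACCUGUAGGGUGU-3'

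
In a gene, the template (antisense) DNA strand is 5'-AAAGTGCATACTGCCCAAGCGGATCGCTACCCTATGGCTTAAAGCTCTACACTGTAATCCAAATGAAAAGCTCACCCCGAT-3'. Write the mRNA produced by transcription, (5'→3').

The mRNA has the sequence of the coding strand (reverse complement of the template) with T→U. Reverse complement of AAAGTGCATACTGCCCAAGCGGATCGCTACCCTATGGCTTAAAGCTCTACACTGTAATCCAAATGAAAAGCTCACCCCGAT is ATCGGGGTGAGCTTTTCATTTGGATTACAGTGTAGAGCTTTAAGCCATAGGGTAGCGATCCGCTTGGGCAGTATGCACTTT; then T→U.

5'-AUCGGGGUGAGCUUUUCAUUUGGAUUACAGUGUAGAGCUUUAAGCCAUAGGGUAGCGAUCCGCUUGGGCAGUAUGCACUUU-3'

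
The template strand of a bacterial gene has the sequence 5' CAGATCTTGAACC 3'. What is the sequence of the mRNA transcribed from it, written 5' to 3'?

5'-GGUUCAAGAUCUG-3'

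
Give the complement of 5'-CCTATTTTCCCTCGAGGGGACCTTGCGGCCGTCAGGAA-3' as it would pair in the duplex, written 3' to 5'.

3'-GGATAAAAGGGAGCTCCCCTGGAACGCCGGCAGTCCTT-5'

Base-pairing A↔T, G↔C gives the complement. The complementary strand is antiparallel, so paired with a 5'→3' strand it runs 3'→5'.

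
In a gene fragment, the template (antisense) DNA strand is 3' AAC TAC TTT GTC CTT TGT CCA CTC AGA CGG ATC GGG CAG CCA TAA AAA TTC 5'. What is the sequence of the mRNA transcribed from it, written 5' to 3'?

5'-UUGAUGAAACAGGAAACAGGUGAGUCUGCCUAGCCCGUCGGUAUUUUUAAG-3'

Reading the template 3'→5' as shown, RNA polymerase pairs each base (A→U, T→A, G↔C) to build mRNA 5'→3' directly.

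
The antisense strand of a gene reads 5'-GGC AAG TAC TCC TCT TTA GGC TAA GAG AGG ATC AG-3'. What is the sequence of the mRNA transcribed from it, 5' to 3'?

5'-CUGAUCCUCUCUUAGCCUAAAGAGGAGUACUUGCC-3'

The mRNA has the sequence of the coding strand (reverse complement of the template) with T→U. Reverse complement of GGCAAGTACTCCTCTTTAGGCTAAGAGAGGATCAG is CTGATCCTCTCTTAGCCTAAAGAGGAGTACTTGCC; then T→U.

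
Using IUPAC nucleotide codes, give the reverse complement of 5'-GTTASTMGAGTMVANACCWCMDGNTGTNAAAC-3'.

Standard pairs A↔T, G↔C; ambiguity codes pair M↔K, W↔W, S↔S, D↔H, V↔B, N↔N. Complement (CAATSAKCTCAKBTNTGGWGKHCNACANTTTG), then reverse for 5'→3'.

5′-GTTTNACANCHKGWGGTNTBKACTCKASTAAC-3′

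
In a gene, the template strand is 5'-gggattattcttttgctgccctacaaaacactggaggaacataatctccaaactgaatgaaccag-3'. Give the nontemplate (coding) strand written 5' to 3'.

5'-CTGGTTCATTCAGTTTGGAGATTATGTTCCTCCAGTGTTTTGTAGGGCAGCAAAAGAATAATCCC-3'

The coding strand is complementary and antiparallel to the template: take the complement (A↔T, G↔C) and reverse.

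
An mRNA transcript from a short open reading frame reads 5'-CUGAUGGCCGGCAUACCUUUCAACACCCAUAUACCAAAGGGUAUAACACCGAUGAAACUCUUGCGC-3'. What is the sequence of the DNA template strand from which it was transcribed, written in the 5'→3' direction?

5'-GCGCAAGAGTTTCATCGGTGTTATACCCTTTGGTATATGGGTGTTGAAAGGTATGCCGGCCATCAG-3'

Replace U with T to get the coding DNA strand: CTGATGGCCGGCATACCTTTCAACACCCATATACCAAAGGGTATAACACCGATGAAACTCTTGCGC. The template strand is its reverse complement (complement GACTACCGGCCGTATGGAAAGTTGTGGGTATATGGTTTCCCATATTGTGGCTACTTTGAGAACGCG, then reverse).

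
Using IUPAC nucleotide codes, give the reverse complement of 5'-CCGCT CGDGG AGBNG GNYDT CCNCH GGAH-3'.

5'-DTCCDGNGGAHRNCCNVCTCCHCGAGCGG-3'

Standard pairs A↔T, G↔C; ambiguity codes pair Y↔R, B↔V, D↔H, N↔N. Complement (GGCGAGCHCCTCVNCCNRHAGGNGDCCTD), then reverse for 5'→3'.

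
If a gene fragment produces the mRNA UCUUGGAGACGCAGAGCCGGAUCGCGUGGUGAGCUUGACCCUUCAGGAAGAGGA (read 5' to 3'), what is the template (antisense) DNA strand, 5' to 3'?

5'-TCCTCTTCCTGAAGGGTCAAGCTCACCACGCGATCCGGCTCTGCGTCTCCAAGA-3'

Replace U with T to get the coding DNA strand: TCTTGGAGACGCAGAGCCGGATCGCGTGGTGAGCTTGACCCTTCAGGAAGAGGA. The template strand is its reverse complement (complement AGAACCTCTGCGTCTCGGCCTAGCGCACCACTCGAACTGGGAAGTCCTTCTCCT, then reverse).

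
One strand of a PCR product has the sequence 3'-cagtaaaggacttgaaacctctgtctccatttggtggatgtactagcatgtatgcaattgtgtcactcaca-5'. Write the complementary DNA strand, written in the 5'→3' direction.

5'-GTCATTTCCTGAACTTTGGAGACAGAGGTAAACCACCTACATGATCGTACATACGTTAACACAGTGAGTGT-3'

The strand is given 3'→5', so its complement runs 5'→3' in the same left-to-right order: pair each base A↔T, G↔C.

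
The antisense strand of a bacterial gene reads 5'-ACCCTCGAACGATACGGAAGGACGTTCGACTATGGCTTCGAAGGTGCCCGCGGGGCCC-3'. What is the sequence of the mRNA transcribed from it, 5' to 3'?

RNA polymerase reads the template 3'→5' and synthesizes mRNA 5'→3' by base-pairing (A→U, T→A, G↔C). The complement of the template is TGGGAGCTTGCTATGCCTTCCTGCAAGCTGATACCGAAGCTTCCACGGGCGCCCCGGG; antiparallel, so 5'→3' the coding strand is GGGCCCCGCGGGCACCTTCGAAGCCATAGTCGAACGTCCTTCCGTATCGTTCGAGGGT. Replace T with U for the mRNA.

5'-GGGCCCCGCGGGCACCUUCGAAGCCAUAGUCGAACGUCCUUCCGUAUCGUUCGAGGGU-3'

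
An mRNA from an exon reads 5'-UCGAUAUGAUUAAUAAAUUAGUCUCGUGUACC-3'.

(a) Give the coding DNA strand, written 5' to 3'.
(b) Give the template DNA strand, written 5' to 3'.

(a) 5′-TCGATATGATTAATAAATTAGTCTCGTGTACC-3′
(b) 5'-GGTACACGAGACTAATTTATTAATCATATCGA-3'

(a) The coding strand matches the mRNA with U→T.
(b) The template strand is the reverse complement of the coding strand.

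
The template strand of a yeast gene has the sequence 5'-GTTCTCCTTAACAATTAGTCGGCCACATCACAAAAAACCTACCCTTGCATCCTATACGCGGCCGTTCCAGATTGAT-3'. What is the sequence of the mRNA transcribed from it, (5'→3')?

The mRNA has the sequence of the coding strand (reverse complement of the template) with T→U. Reverse complement of GTTCTCCTTAACAATTAGTCGGCCACATCACAAAAAACCTACCCTTGCATCCTATACGCGGCCGTTCCAGATTGAT is ATCAATCTGGAACGGCCGCGTATAGGATGCAAGGGTAGGTTTTTTGTGATGTGGCCGACTAATTGTTAAGGAGAAC; then T→U.

5'-AUCAAUCUGGAACGGCCGCGUAUAGGAUGCAAGGGUAGGUUUUUUGUGAUGUGGCCGACUAAUUGUUAAGGAGAAC-3'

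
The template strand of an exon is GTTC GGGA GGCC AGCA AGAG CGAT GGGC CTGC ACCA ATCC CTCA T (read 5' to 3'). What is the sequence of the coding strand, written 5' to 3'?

The coding strand is complementary and antiparallel to the template: take the complement (A↔T, G↔C) and reverse.

5'-ATGAGGGATTGGTGCAGGCCCATCGCTCTTGCTGGCCTCCCGAAC-3'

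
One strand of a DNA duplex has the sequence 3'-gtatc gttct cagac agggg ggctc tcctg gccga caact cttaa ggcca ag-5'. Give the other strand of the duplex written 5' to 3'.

The strand is given 3'→5', so its complement runs 5'→3' in the same left-to-right order: pair each base A↔T, G↔C.

5'-CATAGCAAGAGTCTGTCCCCCCGAGAGGACCGGCTGTTGAGAATTCCGGTTC-3'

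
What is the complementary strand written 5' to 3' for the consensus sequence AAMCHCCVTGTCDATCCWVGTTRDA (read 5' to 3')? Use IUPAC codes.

5'-THYAACBWGGATHGACABGGDGKTT-3'

Standard pairs A↔T, G↔C; ambiguity codes pair R↔Y, M↔K, W↔W, D↔H, V↔B. Complement (TTKGDGGBACAGHTAGGWBCAAYHT), then reverse for 5'→3'.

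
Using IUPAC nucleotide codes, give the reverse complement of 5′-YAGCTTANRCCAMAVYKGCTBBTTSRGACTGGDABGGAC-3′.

Standard pairs A↔T, G↔C; ambiguity codes pair R↔Y, M↔K, S↔S, B↔V, D↔H, N↔N. Complement (RTCGAATNYGGTKTBRMCGAVVAASYCTGACCHTVCCTG), then reverse for 5'→3'.

5'-GTCCVTHCCAGTCYSAAVVAGCMRBTKTGGYNTAAGCTR-3'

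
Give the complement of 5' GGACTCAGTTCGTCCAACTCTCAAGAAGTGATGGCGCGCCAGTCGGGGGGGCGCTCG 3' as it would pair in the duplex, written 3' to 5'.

Base-pairing A↔T, G↔C gives the complement. The complementary strand is antiparallel, so paired with a 5'→3' strand it runs 3'→5'.

3′-CCTGAGTCAAGCAGGTTGAGAGTTCTTCACTACCGCGCGGTCAGCCCCCCCGCGAGC-5′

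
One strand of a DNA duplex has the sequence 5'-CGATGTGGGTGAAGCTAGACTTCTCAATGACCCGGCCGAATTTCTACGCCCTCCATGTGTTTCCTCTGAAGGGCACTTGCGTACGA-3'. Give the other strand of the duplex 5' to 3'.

Pairing A↔T and G↔C gives GCTACACCCACTTCGATCTGAAGAGTTACTGGGCCGGCTTAAAGATGCGGGAGGTACACAAAGGAGACTTCCCGTGAACGCATGCT, running 3'→5'. Reverse for the 5'→3' convention.

5'-TCGTACGCAAGTGCCCTTCAGAGGAAACACATGGAGGGCGTAGAAATTCGGCCGGGTCATTGAGAAGTCTAGCTTCACCCACATCG-3'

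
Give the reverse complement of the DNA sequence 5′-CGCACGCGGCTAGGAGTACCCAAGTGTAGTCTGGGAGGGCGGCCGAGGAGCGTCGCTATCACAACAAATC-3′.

Reading the sequence 3'→5' and pairing each base (A↔T, G↔C) gives the reverse complement directly.

5'-GATTTGTTGTGATAGCGACGCTCCTCGGCCGCCCTCCCAGACTACACTTGGGTACTCCTAGCCGCGTGCG-3'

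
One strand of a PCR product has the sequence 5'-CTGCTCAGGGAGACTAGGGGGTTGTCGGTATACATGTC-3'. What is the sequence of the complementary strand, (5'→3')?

5'-GACATGTATACCGACAACCCCCTAGTCTCCCTGAGCAG-3'

The complement of CTGCTCAGGGAGACTAGGGGGTTGTCGGTATACATGTC is GACGAGTCCCTCTGATCCCCCAACAGCCATATGTACAG (A↔T, G↔C). DNA strands are antiparallel, so the complementary strand runs 3'→5'; reversing gives the 5'→3' form.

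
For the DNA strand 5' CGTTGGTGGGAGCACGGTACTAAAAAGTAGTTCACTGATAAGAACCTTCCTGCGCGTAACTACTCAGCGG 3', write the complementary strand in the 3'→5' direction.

3'-GCAACCACCCTCGTGCCATGATTTTTCATCAAGTGACTATTCTTGGAAGGACGCGCATTGATGAGTCGCC-5'

Base-pairing A↔T, G↔C gives the complement. The complementary strand is antiparallel, so paired with a 5'→3' strand it runs 3'→5'.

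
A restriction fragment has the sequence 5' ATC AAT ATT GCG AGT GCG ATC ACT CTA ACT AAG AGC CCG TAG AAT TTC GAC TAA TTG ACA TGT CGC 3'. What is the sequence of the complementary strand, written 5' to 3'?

The complement of ATCAATATTGCGAGTGCGATCACTCTAACTAAGAGCCCGTAGAATTTCGACTAATTGACATGTCGC is TAGTTATAACGCTCACGCTAGTGAGATTGATTCTCGGGCATCTTAAAGCTGATTAACTGTACAGCG (A↔T, G↔C). DNA strands are antiparallel, so the complementary strand runs 3'→5'; reversing gives the 5'→3' form.

5'-GCGACATGTCAATTAGTCGAAATTCTACGGGCTCTTAGTTAGAGTGATCGCACTCGCAATATTGAT-3'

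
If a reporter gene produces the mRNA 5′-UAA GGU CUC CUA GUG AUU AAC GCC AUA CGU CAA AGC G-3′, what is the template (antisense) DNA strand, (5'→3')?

Replace U with T to get the coding DNA strand: TAAGGTCTCCTAGTGATTAACGCCATACGTCAAAGCG. The template strand is its reverse complement (complement ATTCCAGAGGATCACTAATTGCGGTATGCAGTTTCGC, then reverse).

5'-CGCTTTGACGTATGGCGTTAATCACTAGGAGACCTTA-3'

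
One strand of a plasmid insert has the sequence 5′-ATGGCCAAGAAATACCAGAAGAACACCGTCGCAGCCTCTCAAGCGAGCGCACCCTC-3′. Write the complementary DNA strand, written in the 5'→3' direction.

5'-GAGGGTGCGCTCGCTTGAGAGGCTGCGACGGTGTTCTTCTGGTATTTCTTGGCCAT-3'

Pairing A↔T and G↔C gives TACCGGTTCTTTATGGTCTTCTTGTGGCAGCGTCGGAGAGTTCGCTCGCGTGGGAG, running 3'→5'. Reverse for the 5'→3' convention.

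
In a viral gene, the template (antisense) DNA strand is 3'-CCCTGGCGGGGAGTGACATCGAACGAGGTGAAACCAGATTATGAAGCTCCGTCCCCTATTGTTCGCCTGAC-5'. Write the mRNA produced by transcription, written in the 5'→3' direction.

5′-GGGACCGCCCCUCACUGUAGCUUGCUCCACUUUGGUCUAAUACUUCGAGGCAGGGGAUAACAAGCGGACUG-3′

Reading the template 3'→5' as shown, RNA polymerase pairs each base (A→U, T→A, G↔C) to build mRNA 5'→3' directly.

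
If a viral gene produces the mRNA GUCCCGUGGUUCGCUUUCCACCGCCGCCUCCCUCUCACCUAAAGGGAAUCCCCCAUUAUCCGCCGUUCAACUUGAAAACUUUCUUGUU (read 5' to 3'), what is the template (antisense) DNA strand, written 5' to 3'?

Replace U with T to get the coding DNA strand: GTCCCGTGGTTCGCTTTCCACCGCCGCCTCCCTCTCACCTAAAGGGAATCCCCCATTATCCGCCGTTCAACTTGAAAACTTTCTTGTT. The template strand is its reverse complement (complement CAGGGCACCAAGCGAAAGGTGGCGGCGGAGGGAGAGTGGATTTCCCTTAGGGGGTAATAGGCGGCAAGTTGAACTTTTGAAAGAACAA, then reverse).

5'-AACAAGAAAGTTTTCAAGTTGAACGGCGGATAATGGGGGATTCCCTTTAGGTGAGAGGGAGGCGGCGGTGGAAAGCGAACCACGGGAC-3'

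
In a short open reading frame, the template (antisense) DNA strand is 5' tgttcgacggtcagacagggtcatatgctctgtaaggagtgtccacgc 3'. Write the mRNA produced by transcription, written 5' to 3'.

5′-GCGUGGACACUCCUUACAGAGCAUAUGACCCUGUCUGACCGUCGAACA-3′

The mRNA has the sequence of the coding strand (reverse complement of the template) with T→U. Reverse complement of TGTTCGACGGTCAGACAGGGTCATATGCTCTGTAAGGAGTGTCCACGC is GCGTGGACACTCCTTACAGAGCATATGACCCTGTCTGACCGTCGAACA; then T→U.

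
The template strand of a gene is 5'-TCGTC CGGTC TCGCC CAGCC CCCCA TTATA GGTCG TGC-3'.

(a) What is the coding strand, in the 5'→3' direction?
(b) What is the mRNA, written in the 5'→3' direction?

(a) The coding strand is the reverse complement of the template: complement AGCAGGCCAGAGCGGGTCGGGGGGTAATATCCAGCACG, then reverse.
(b) mRNA has the coding-strand sequence with T→U.

(a) 5'-GCACGACCTATAATGGGGGGCTGGGCGAGACCGGACGA-3'
(b) 5'-GCACGACCUAUAAUGGGGGGCUGGGCGAGACCGGACGA-3'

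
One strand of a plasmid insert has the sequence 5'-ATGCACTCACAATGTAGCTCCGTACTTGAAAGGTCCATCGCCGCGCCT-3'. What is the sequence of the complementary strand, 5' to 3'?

5'-AGGCGCGGCGATGGACCTTTCAAGTACGGAGCTACATTGTGAGTGCAT-3'

The complement of ATGCACTCACAATGTAGCTCCGTACTTGAAAGGTCCATCGCCGCGCCT is TACGTGAGTGTTACATCGAGGCATGAACTTTCCAGGTAGCGGCGCGGA (A↔T, G↔C). DNA strands are antiparallel, so the complementary strand runs 3'→5'; reversing gives the 5'→3' form.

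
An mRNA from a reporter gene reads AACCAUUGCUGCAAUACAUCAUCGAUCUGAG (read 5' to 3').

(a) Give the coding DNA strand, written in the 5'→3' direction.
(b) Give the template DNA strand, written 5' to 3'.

(a) The coding strand matches the mRNA with U→T.
(b) The template strand is the reverse complement of the coding strand.

(a) 5'-AACCATTGCTGCAATACATCATCGATCTGAG-3'
(b) 5'-CTCAGATCGATGATGTATTGCAGCAATGGTT-3'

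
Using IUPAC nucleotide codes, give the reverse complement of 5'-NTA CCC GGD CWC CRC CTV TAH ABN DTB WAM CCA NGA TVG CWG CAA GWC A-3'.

Standard pairs A↔T, G↔C; ambiguity codes pair R↔Y, M↔K, W↔W, B↔V, D↔H, N↔N. Complement (NATGGGCCHGWGGYGGABATDTVNHAVWTKGGTNCTABCGWCGTTCWGT), then reverse for 5'→3'.

5'-TGWCTTGCWGCBATCNTGGKTWVAHNVTDTABAGGYGGWGHCCGGGTAN-3'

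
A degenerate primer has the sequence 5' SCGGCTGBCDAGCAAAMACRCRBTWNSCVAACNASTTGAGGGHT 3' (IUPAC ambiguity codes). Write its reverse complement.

5'-ADCCCTCAASTNGTTBGSNWAVYGYGTKTTTGCTHGVCAGCCGS-3'

Standard pairs A↔T, G↔C; ambiguity codes pair R↔Y, M↔K, W↔W, S↔S, B↔V, D↔H, N↔N. Complement (SGCCGACVGHTCGTTTKTGYGYVAWNSGBTTGNTSAACTCCCDA), then reverse for 5'→3'.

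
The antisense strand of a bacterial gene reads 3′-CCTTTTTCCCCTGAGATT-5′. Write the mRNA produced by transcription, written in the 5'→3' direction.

5'-GGAAAAAGGGGACUCUAA-3'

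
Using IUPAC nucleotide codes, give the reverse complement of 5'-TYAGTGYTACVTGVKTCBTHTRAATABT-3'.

5'-AVTATTYADAVGAMBCABGTARCACTRA-3'

Standard pairs A↔T, G↔C; ambiguity codes pair R↔Y, K↔M, B↔V, H↔D. Complement (ARTCACRATGBACBMAGVADAYTTATVA), then reverse for 5'→3'.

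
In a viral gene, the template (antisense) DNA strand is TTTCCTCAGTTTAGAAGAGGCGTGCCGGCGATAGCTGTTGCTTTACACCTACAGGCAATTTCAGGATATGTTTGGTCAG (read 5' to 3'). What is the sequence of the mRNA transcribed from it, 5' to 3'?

5'-CUGACCAAACAUAUCCUGAAAUUGCCUGUAGGUGUAAAGCAACAGCUAUCGCCGGCACGCCUCUUCUAAACUGAGGAAA-3'

The mRNA has the sequence of the coding strand (reverse complement of the template) with T→U. Reverse complement of TTTCCTCAGTTTAGAAGAGGCGTGCCGGCGATAGCTGTTGCTTTACACCTACAGGCAATTTCAGGATATGTTTGGTCAG is CTGACCAAACATATCCTGAAATTGCCTGTAGGTGTAAAGCAACAGCTATCGCCGGCACGCCTCTTCTAAACTGAGGAAA; then T→U.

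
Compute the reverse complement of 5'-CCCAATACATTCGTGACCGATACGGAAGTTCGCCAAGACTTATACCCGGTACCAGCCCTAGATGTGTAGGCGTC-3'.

Complement each base (A↔T, G↔C): GGGTTATGTAAGCACTGGCTATGCCTTCAAGCGGTTCTGAATATGGGCCATGGTCGGGATCTACACATCCGCAG. Then reverse.

5′-GACGCCTACACATCTAGGGCTGGTACCGGGTATAAGTCTTGGCGAACTTCCGTATCGGTCACGAATGTATTGGG-3′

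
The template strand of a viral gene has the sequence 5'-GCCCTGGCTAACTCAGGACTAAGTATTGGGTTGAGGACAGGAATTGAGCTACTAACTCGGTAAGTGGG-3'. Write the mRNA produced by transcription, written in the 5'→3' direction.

RNA polymerase reads the template 3'→5' and synthesizes mRNA 5'→3' by base-pairing (A→U, T→A, G↔C). The complement of the template is CGGGACCGATTGAGTCCTGATTCATAACCCAACTCCTGTCCTTAACTCGATGATTGAGCCATTCACCC; antiparallel, so 5'→3' the coding strand is CCCACTTACCGAGTTAGTAGCTCAATTCCTGTCCTCAACCCAATACTTAGTCCTGAGTTAGCCAGGGC. Replace T with U for the mRNA.

5′-CCCACUUACCGAGUUAGUAGCUCAAUUCCUGUCCUCAACCCAAUACUUAGUCCUGAGUUAGCCAGGGC-3′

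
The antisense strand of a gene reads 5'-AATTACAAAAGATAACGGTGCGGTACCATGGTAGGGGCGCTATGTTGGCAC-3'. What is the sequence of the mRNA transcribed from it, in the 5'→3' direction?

The mRNA has the sequence of the coding strand (reverse complement of the template) with T→U. Reverse complement of AATTACAAAAGATAACGGTGCGGTACCATGGTAGGGGCGCTATGTTGGCAC is GTGCCAACATAGCGCCCCTACCATGGTACCGCACCGTTATCTTTTGTAATT; then T→U.

5′-GUGCCAACAUAGCGCCCCUACCAUGGUACCGCACCGUUAUCUUUUGUAAUU-3′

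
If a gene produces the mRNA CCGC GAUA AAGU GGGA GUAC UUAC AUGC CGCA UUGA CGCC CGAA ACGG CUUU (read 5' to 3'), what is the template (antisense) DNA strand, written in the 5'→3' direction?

Replace U with T to get the coding DNA strand: CCGCGATAAAGTGGGAGTACTTACATGCCGCATTGACGCCCGAAACGGCTTT. The template strand is its reverse complement (complement GGCGCTATTTCACCCTCATGAATGTACGGCGTAACTGCGGGCTTTGCCGAAA, then reverse).

5'-AAAGCCGTTTCGGGCGTCAATGCGGCATGTAAGTACTCCCACTTTATCGCGG-3'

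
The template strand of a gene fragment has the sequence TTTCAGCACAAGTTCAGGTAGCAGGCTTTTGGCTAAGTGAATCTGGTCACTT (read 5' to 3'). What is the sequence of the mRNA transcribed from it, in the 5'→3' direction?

5'-AAGUGACCAGAUUCACUUAGCCAAAAGCCUGCUACCUGAACUUGUGCUGAAA-3'

The mRNA has the sequence of the coding strand (reverse complement of the template) with T→U. Reverse complement of TTTCAGCACAAGTTCAGGTAGCAGGCTTTTGGCTAAGTGAATCTGGTCACTT is AAGTGACCAGATTCACTTAGCCAAAAGCCTGCTACCTGAACTTGTGCTGAAA; then T→U.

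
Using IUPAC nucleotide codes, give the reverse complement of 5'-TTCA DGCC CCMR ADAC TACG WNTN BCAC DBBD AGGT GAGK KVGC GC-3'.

Standard pairs A↔T, G↔C; ambiguity codes pair R↔Y, M↔K, W↔W, B↔V, D↔H, N↔N. Complement (AAGTHCGGGGKYTHTGATGCWNANVGTGHVVHTCCACTCMMBCGCG), then reverse for 5'→3'.

5′-GCGCBMMCTCACCTHVVHGTGVNANWCGTAGTHTYKGGGGCHTGAA-3′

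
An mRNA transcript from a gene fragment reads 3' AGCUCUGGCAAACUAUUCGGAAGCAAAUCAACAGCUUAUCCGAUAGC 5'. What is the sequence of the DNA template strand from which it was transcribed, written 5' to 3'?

5′-TCGAGACCGTTTGATAAGCCTTCGTTTAGTTGTCGAATAGGCTATCG-3′

Written 5'→3' the mRNA is CGAUAGCCUAUUCGACAACUAAACGAAGGCUUAUCAAACGGUCUCGA, so the coding DNA strand is CGATAGCCTATTCGACAACTAAACGAAGGCTTATCAAACGGTCTCGA. The template is its reverse complement.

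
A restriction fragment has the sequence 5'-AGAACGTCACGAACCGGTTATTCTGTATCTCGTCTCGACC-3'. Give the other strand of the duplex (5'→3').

The complement of AGAACGTCACGAACCGGTTATTCTGTATCTCGTCTCGACC is TCTTGCAGTGCTTGGCCAATAAGACATAGAGCAGAGCTGG (A↔T, G↔C). DNA strands are antiparallel, so the complementary strand runs 3'→5'; reversing gives the 5'→3' form.

5′-GGTCGAGACGAGATACAGAATAACCGGTTCGTGACGTTCT-3′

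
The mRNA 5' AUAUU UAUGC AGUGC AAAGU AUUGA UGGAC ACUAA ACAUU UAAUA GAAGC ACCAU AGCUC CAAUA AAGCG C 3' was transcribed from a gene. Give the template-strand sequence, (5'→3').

5'-GCGCTTTATTGGAGCTATGGTGCTTCTATTAAATGTTTAGTGTCCATCAATACTTTGCACTGCATAAATAT-3'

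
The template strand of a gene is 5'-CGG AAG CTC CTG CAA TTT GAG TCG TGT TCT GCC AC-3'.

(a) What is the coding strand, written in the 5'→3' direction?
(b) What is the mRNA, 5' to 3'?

(a) 5'-GTGGCAGAACACGACTCAAATTGCAGGAGCTTCCG-3'
(b) 5'-GUGGCAGAACACGACUCAAAUUGCAGGAGCUUCCG-3'

(a) The coding strand is the reverse complement of the template: complement GCCTTCGAGGACGTTAAACTCAGCACAAGACGGTG, then reverse.
(b) mRNA has the coding-strand sequence with T→U.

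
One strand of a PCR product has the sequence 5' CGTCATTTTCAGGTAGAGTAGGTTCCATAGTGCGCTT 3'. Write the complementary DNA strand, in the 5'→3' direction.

5'-AAGCGCACTATGGAACCTACTCTACCTGAAAATGACG-3'

The complement of CGTCATTTTCAGGTAGAGTAGGTTCCATAGTGCGCTT is GCAGTAAAAGTCCATCTCATCCAAGGTATCACGCGAA (A↔T, G↔C). DNA strands are antiparallel, so the complementary strand runs 3'→5'; reversing gives the 5'→3' form.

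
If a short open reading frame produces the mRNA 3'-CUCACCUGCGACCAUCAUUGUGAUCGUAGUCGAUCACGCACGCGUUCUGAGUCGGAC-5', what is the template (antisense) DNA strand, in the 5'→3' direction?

Written 5'→3' the mRNA is CAGGCUGAGUCUUGCGCACGCACUAGCUGAUGCUAGUGUUACUACCAGCGUCCACUC, so the coding DNA strand is CAGGCTGAGTCTTGCGCACGCACTAGCTGATGCTAGTGTTACTACCAGCGTCCACTC. The template is its reverse complement.

5'-GAGTGGACGCTGGTAGTAACACTAGCATCAGCTAGTGCGTGCGCAAGACTCAGCCTG-3'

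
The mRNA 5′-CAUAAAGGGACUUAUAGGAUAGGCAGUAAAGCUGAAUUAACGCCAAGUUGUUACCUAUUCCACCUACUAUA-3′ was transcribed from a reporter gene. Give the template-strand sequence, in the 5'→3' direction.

5'-TATAGTAGGTGGAATAGGTAACAACTTGGCGTTAATTCAGCTTTACTGCCTATCCTATAAGTCCCTTTATG-3'

Replace U with T to get the coding DNA strand: CATAAAGGGACTTATAGGATAGGCAGTAAAGCTGAATTAACGCCAAGTTGTTACCTATTCCACCTACTATA. The template strand is its reverse complement (complement GTATTTCCCTGAATATCCTATCCGTCATTTCGACTTAATTGCGGTTCAACAATGGATAAGGTGGATGATAT, then reverse).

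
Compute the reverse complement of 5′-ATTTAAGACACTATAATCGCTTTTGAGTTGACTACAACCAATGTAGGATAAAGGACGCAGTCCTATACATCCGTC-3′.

5'-GACGGATGTATAGGACTGCGTCCTTTATCCTACATTGGTTGTAGTCAACTCAAAAGCGATTATAGTGTCTTAAAT-3'

Complement each base (A↔T, G↔C): TAAATTCTGTGATATTAGCGAAAACTCAACTGATGTTGGTTACATCCTATTTCCTGCGTCAGGATATGTAGGCAG. Then reverse.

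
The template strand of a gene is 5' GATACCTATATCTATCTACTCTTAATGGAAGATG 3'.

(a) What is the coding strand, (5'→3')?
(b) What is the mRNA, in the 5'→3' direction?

(a) 5'-CATCTTCCATTAAGAGTAGATAGATATAGGTATC-3'
(b) 5'-CAUCUUCCAUUAAGAGUAGAUAGAUAUAGGUAUC-3'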